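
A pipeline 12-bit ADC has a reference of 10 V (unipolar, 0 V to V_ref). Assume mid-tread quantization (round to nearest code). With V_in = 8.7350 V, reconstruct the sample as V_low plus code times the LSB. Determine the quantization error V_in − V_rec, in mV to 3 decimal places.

One LSB is 10 V / 4096 = 2.441 mV.
(V_in − V_low)/LSB = (8.7350 − 0)/0.00244141 = 3577.8560 → code 3578 (round).
Reconstructed: 8.7353516 V.
Error = 8.7350 − 8.7353516 = -0.000351562 V = -0.352 mV.

-0.352 mV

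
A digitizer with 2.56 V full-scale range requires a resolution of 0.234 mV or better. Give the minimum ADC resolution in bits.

14 bits

Number of steps required ≥ 2.56 V / 0.234 mV = 10940.17.
Need 2^N ≥ 10940.17; 2^13 = 8192, 2^14 = 16384.
Minimum N = 14.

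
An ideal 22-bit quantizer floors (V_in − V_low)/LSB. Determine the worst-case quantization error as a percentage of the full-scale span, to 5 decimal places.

Truncating → worst-case error = 1 LSB = V_FS/2^22, so 100/4194304 = 2.38419e-05 % of full scale.

0.00002 %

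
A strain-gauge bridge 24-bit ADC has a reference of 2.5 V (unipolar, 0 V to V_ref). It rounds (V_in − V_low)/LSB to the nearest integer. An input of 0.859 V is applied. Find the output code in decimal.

code 5764651

Full-scale span = 2.5 V; LSB = 2.5/2^24 = 0.15 µV.
Input sits at 5764651.418 steps above V_low.
So the output code is 5764651.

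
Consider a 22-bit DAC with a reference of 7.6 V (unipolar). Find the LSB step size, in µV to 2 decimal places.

1.81 µV

Full-scale span = 7.6 V.
LSB = 7.6 / 2^22 = 7.6 / 4194304 = 1.81198e-06 V = 1.81 µV.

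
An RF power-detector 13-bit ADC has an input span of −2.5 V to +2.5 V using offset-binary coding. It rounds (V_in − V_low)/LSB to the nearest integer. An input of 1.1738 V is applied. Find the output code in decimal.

With 8192 levels over 5 V, one step is 0.610 mV.
(1.1738 − (−2.5)) / 0.000610352 = 6019.154 LSBs.
round(6019.154) = 6019.

code 6019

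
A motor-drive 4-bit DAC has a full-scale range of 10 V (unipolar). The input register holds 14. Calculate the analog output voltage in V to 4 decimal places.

LSB = 10 V / 2^4 = 0.6250 V.
V_out = 0 + 14 × 0.625 V = 8.75 V.

8.7500 V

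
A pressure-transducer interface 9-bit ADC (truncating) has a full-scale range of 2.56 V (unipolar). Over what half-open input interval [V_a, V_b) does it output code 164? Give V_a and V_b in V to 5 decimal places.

LSB = 2.56/2^9 = 5.000 mV.
V_a = V_low + 164·LSB = 0.82 V; V_b = V_low + 165·LSB = 0.825 V.

[0.82000 V, 0.82500 V)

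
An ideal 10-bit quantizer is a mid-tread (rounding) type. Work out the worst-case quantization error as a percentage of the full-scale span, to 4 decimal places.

Rounding → worst-case error = ½ LSB = V_FS/2^11, so 100/2048 = 0.0488281 % of full scale.

0.0488 %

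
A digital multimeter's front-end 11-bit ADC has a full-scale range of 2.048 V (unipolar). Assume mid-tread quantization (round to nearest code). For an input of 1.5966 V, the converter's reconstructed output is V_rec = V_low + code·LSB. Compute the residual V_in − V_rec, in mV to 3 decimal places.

-0.400 mV

One LSB is 2.048 V / 2048 = 1.000 mV.
(1.5966 − 0)/0.001 = 1596.6000; round gives code 1597.
V_rec = 0 + 1597·0.001 = 1.597 V.
Difference: -0.0004 V → -0.400 mV.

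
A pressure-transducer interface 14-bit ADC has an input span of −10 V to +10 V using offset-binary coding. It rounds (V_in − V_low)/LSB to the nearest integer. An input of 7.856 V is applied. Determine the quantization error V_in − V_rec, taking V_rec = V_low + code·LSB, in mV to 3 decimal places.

One LSB is 20 V / 16384 = 1.221 mV.
Scaled input = 14627.6352 LSBs, so code = 14628.
Reconstructed: 7.8564453 V.
Difference: -0.000445313 V → -0.445 mV.

-0.445 mV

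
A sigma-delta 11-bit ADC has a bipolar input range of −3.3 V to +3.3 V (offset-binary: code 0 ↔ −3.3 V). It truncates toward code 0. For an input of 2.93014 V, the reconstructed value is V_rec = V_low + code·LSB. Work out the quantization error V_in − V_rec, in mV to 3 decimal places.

0.745 mV

LSB = 6.6/2^11 = 3.223 mV.
(2.93014 − (−3.3))/0.00322266 = 1933.2313; ⌊·⌋ gives code 1933.
Code 1933 maps back to (−3.3) + 1933×0.00322266 V = 2.9293945 V.
V_in − V_rec = 0.000745469 V = 0.745 mV.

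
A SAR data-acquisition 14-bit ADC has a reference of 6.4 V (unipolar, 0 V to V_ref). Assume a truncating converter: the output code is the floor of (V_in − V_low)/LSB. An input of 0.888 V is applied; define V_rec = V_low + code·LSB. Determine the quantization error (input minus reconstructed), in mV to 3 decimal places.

0.109 mV

Step size: 6.4 V ÷ 2^14 = 390.62 µV.
Scaled input = 2273.2800 LSBs, so code = 2273.
V_rec = 0 + 2273·0.000390625 = 0.88789063 V.
Error = 0.888 − 0.88789063 = 0.000109375 V = 0.109 mV.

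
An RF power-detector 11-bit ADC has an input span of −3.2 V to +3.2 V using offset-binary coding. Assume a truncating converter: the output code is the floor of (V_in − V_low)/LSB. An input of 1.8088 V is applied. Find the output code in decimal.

code 1602

Full-scale span = 6.4 V; LSB = 6.4/2^11 = 3.125 mV.
(V_in − V_low)/LSB = (1.8088 − (−3.2)) / 0.003125 = 1602.816.
So the output code is 1602.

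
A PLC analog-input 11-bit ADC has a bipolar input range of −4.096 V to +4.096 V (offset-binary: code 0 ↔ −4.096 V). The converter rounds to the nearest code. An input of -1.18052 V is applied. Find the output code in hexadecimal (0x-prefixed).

Full-scale span = 8.192 V; LSB = 8.192/2^11 = 4.000 mV.
(V_in − V_low)/LSB = (-1.18052 − (−4.096)) / 0.004 = 728.870.
round(728.870) = 729.
In hexadecimal (0x-prefixed): 0x2D9.

code 0x2D9 (decimal 729)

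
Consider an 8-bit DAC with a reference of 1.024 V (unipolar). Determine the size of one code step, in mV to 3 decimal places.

4.000 mV

Full-scale span = 1.024 V.
LSB = 1.024 / 2^8 = 1.024 / 256 = 0.004 V = 4.000 mV.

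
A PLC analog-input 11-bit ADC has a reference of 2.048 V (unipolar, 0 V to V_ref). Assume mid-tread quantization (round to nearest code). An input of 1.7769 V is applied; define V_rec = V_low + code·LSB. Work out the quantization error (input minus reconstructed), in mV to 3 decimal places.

One LSB is 2.048 V / 2048 = 1.000 mV.
Scaled input = 1776.9000 LSBs, so code = 1777.
V_rec = 0 + 1777·0.001 = 1.777 V.
Error = 1.7769 − 1.777 = -0.0001 V = -0.100 mV.

-0.100 mV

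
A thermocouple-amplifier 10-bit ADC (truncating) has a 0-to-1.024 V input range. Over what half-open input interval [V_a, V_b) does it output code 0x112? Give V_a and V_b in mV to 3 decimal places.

[274.000 mV, 275.000 mV)

LSB = 1.024/2^10 = 1.000 mV.
Code 0x112 = 274 decimal.
V_a = V_low + 274·LSB = 0.274 V; V_b = V_low + 275·LSB = 0.275 V.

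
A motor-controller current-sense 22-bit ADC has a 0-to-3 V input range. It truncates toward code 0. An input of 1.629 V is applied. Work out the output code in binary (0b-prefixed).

LSB = 3 V / 4194304 = 0.72 µV.
Input sits at 2277507.072 steps above V_low.
⌊·⌋(2277507.072) = 2277507.
In binary (0b-prefixed): 0b1000101100000010000011.

code 0b1000101100000010000011 (decimal 2277507)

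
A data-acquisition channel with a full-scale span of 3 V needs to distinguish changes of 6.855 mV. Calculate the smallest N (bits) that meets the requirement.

Number of steps required ≥ 3 V / 6.855 mV = 437.64.
Need 2^N ≥ 437.64; 2^8 = 256, 2^9 = 512.
Minimum N = 9.

9 bits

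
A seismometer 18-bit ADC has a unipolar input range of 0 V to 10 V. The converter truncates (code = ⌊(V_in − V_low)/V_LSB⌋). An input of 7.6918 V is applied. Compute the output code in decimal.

code 201635

LSB = 10 V / 262144 = 38.15 µV.
Input sits at 201635.922 steps above V_low.
So the output code is 201635.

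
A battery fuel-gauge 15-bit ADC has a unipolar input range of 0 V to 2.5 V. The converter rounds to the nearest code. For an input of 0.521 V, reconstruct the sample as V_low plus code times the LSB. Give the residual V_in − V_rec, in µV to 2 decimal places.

One LSB is 2.5 V / 32768 = 76.29 µV.
(V_in − V_low)/LSB = (0.521 − 0)/7.62939e-05 = 6828.8512 → code 6829 (round).
Reconstructed: 0.52101135 V.
Difference: -1.13525e-05 V → -11.35 µV.

-11.35 µV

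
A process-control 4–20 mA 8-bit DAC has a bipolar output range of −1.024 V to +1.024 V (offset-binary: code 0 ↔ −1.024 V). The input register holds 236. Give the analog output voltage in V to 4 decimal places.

0.8640 V

LSB = 2.048 V / 2^8 = 8.000 mV.
V_out = (−1.024) + 236 × 0.008 V = 0.864 V.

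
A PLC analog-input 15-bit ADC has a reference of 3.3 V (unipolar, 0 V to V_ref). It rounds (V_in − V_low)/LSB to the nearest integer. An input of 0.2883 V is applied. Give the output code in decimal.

code 2863

With 32768 levels over 3.3 V, one step is 100.71 µV.
(0.2883 − 0) / 0.000100708 = 2862.732 LSBs.
Round → code 2863.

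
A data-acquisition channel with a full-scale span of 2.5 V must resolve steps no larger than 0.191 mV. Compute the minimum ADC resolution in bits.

Number of steps required ≥ 2.5 V / 0.191 mV = 13089.01.
Need 2^N ≥ 13089.01; 2^13 = 8192, 2^14 = 16384.
Minimum N = 14.

14 bits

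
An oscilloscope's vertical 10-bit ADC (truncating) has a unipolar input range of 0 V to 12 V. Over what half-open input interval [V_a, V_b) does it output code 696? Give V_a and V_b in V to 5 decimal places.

LSB = 12/2^10 = 11.719 mV.
V_a = V_low + 696·LSB = 8.15625 V; V_b = V_low + 697·LSB = 8.16797 V.

[8.15625 V, 8.16797 V)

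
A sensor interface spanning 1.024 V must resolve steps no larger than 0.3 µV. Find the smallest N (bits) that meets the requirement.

22 bits

Number of steps required ≥ 1.024 V / 0.3 µV = 3413333.33.
Need 2^N ≥ 3413333.33; 2^21 = 2097152, 2^22 = 4194304.
Minimum N = 22.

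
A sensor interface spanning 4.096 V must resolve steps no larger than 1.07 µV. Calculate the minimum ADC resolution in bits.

Number of steps required ≥ 4.096 V / 1.07 µV = 3828037.38.
Need 2^N ≥ 3828037.38; 2^21 = 2097152, 2^22 = 4194304.
Minimum N = 22.

22 bits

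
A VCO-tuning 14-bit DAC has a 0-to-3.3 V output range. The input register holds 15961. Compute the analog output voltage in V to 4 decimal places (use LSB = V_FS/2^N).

LSB = 3.3 V / 2^14 = 201.42 µV.
V_out = 0 + 15961 × 0.000201416 V = 3.2148 V.

3.2148 V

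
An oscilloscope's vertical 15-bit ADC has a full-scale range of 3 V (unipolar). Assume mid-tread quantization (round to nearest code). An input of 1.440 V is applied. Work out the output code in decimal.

code 15729

Full-scale span = 3 V; LSB = 3/2^15 = 91.55 µV.
(1.440 − 0) / 9.15527e-05 = 15728.640 LSBs.
round(15728.640) = 15729.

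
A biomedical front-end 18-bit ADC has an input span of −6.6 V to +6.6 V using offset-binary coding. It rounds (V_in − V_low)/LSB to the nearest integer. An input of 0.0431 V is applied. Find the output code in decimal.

code 131928

Full-scale span = 13.2 V; LSB = 13.2/2^18 = 50.35 µV.
(V_in − V_low)/LSB = (0.0431 − (−6.6)) / 5.0354e-05 = 131927.940.
round(131927.940) = 131928.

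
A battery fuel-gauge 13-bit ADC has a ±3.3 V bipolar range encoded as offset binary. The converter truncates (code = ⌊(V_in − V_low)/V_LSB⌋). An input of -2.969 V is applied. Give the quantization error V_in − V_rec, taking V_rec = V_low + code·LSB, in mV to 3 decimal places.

Step size: 6.6 V ÷ 2^13 = 0.806 mV.
Scaled input = 410.8412 LSBs, so code = 410.
V_rec = (−3.3) + 410·0.000805664 = -2.9696777 V.
V_in − V_rec = 0.000677734 V = 0.678 mV.

0.678 mV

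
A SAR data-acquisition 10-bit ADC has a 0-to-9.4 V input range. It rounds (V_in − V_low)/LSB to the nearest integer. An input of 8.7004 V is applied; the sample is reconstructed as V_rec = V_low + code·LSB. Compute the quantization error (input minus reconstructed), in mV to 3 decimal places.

-1.944 mV

LSB = 9.4/2^10 = 9.180 mV.
(V_in − V_low)/LSB = (8.7004 − 0)/0.00917969 = 947.7883 → code 948 (round).
Reconstructed: 8.7023438 V.
V_in − V_rec = -0.00194375 V = -1.944 mV.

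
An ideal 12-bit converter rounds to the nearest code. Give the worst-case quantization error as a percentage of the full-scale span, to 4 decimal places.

Rounding → worst-case error = ½ LSB = V_FS/2^13, so 100/8192 = 0.012207 % of full scale.

0.0122 %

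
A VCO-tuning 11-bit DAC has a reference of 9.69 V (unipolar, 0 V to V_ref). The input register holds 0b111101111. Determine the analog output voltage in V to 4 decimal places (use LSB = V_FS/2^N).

LSB = 9.69 V / 2^11 = 4.731 mV.
Code 0b111101111 = 495 decimal.
V_out = 0 + 495 × 0.00473145 V = 2.34207 V.

2.3421 V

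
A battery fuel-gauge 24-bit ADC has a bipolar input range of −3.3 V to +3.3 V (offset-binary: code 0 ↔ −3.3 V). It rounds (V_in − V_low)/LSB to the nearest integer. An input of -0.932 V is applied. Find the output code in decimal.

code 6019462

Full-scale span = 6.6 V; LSB = 6.6/2^24 = 0.39 µV.
(-0.932 − (−3.3)) / 3.93391e-07 = 6019461.741 LSBs.
round(6019461.741) = 6019462.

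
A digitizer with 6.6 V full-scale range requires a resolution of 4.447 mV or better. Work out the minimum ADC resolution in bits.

Number of steps required ≥ 6.6 V / 4.447 mV = 1484.15.
Need 2^N ≥ 1484.15; 2^10 = 1024, 2^11 = 2048.
Minimum N = 11.

11 bits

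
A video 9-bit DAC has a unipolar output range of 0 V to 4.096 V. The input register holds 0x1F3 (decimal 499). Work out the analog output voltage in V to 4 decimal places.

3.9920 V

LSB = 4.096 V / 2^9 = 8.000 mV.
Code 0x1F3 = 499 decimal.
V_out = 0 + 499 × 0.008 V = 3.992 V.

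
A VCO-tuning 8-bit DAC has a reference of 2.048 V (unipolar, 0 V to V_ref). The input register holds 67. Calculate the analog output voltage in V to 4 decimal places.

LSB = 2.048 V / 2^8 = 8.000 mV.
V_out = 0 + 67 × 0.008 V = 0.536 V.

0.5360 V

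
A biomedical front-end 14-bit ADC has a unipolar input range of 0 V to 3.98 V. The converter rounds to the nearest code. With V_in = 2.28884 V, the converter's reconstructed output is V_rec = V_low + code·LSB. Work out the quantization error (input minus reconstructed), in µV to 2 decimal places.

48.50 µV

Step size: 3.98 V ÷ 2^14 = 242.92 µV.
(V_in − V_low)/LSB = (2.28884 − 0)/0.00024292 = 9422.1996 → code 9422 (round).
V_rec = 0 + 9422·0.00024292 = 2.2887915 V.
Difference: 4.84961e-05 V → 48.50 µV.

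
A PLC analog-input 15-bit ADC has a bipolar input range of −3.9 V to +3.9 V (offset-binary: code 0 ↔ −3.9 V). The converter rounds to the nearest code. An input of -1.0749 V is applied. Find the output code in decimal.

With 32768 levels over 7.8 V, one step is 238.04 µV.
(-1.0749 − (−3.9)) / 0.000238037 = 11868.318 LSBs.
Round → code 11868.

code 11868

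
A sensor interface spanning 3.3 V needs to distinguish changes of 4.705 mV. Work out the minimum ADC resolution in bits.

10 bits

Number of steps required ≥ 3.3 V / 4.705 mV = 701.38.
Need 2^N ≥ 701.38; 2^9 = 512, 2^10 = 1024.
Minimum N = 10.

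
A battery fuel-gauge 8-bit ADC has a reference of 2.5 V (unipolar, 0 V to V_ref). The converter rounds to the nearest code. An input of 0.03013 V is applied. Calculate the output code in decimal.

With 256 levels over 2.5 V, one step is 9.766 mV.
(0.03013 − 0) / 0.00976562 = 3.085 LSBs.
So the output code is 3.

code 3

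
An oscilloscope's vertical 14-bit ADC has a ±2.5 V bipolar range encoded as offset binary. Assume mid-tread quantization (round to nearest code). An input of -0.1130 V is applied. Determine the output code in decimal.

code 7822

Full-scale span = 5 V; LSB = 5/2^14 = 305.18 µV.
(V_in − V_low)/LSB = (-0.1130 − (−2.5)) / 0.000305176 = 7821.722.
So the output code is 7822.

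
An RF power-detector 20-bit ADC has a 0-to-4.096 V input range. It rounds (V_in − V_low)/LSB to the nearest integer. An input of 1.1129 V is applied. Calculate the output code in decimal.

code 284902

Full-scale span = 4.096 V; LSB = 4.096/2^20 = 3.91 µV.
(1.1129 − 0) / 3.90625e-06 = 284902.400 LSBs.
round(284902.400) = 284902.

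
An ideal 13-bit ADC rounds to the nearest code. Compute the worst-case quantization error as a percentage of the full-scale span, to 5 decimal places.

0.00610 %

Rounding → worst-case error = ½ LSB = V_FS/2^14, so 100/16384 = 0.00610352 % of full scale.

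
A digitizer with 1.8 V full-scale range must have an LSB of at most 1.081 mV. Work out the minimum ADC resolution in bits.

Number of steps required ≥ 1.8 V / 1.081 mV = 1665.12.
Need 2^N ≥ 1665.12; 2^10 = 1024, 2^11 = 2048.
Minimum N = 11.

11 bits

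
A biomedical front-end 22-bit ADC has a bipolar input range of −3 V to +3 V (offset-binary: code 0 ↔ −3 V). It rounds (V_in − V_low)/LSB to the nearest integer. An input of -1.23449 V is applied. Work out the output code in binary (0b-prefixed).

code 0b100101101010100000101 (decimal 1234181)

LSB = 6 V / 4194304 = 1.43 µV.
Input sits at 1234180.943 steps above V_low.
So the output code is 1234181.
In binary (0b-prefixed): 0b100101101010100000101.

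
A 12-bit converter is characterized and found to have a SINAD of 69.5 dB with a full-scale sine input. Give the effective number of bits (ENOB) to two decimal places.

11.25 bits

ENOB = (SINAD − 1.76) / 6.02 = (69.5 − 1.76)/6.02 = 11.252.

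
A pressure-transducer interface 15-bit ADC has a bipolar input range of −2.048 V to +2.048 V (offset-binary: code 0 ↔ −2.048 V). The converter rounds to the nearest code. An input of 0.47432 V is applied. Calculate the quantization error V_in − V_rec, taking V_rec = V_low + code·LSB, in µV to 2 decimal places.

One LSB is 4.096 V / 32768 = 125.00 µV.
(0.47432 − (−2.048))/0.000125 = 20178.5600; round gives code 20179.
Code 20179 maps back to (−2.048) + 20179×0.000125 V = 0.474375 V.
V_in − V_rec = -5.5e-05 V = -55.00 µV.

-55.00 µV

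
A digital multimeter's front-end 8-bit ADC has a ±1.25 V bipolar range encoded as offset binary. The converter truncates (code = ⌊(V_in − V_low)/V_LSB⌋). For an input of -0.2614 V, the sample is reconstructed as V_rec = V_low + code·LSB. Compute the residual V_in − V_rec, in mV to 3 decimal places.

LSB = 2.5/2^8 = 9.766 mV.
(V_in − V_low)/LSB = (-0.2614 − (−1.25))/0.00976562 = 101.2326 → code 101 (floor).
V_rec = (−1.25) + 101·0.00976562 = -0.26367188 V.
Error = -0.2614 − (−0.26367188) = 0.00227188 V = 2.272 mV.

2.272 mV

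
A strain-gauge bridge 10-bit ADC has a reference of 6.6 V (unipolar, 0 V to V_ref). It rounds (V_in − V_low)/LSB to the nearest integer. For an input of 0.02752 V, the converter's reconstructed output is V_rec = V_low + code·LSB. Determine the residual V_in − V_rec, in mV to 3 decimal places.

LSB = 6.6/2^10 = 6.445 mV.
(V_in − V_low)/LSB = (0.02752 − 0)/0.00644531 = 4.2698 → code 4 (round).
V_rec = 0 + 4·0.00644531 = 0.02578125 V.
V_in − V_rec = 0.00173875 V = 1.739 mV.

1.739 mV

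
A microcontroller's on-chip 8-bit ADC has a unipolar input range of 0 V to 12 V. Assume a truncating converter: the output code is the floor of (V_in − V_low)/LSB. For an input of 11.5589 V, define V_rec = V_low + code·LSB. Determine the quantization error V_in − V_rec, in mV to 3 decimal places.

One LSB is 12 V / 256 = 46.875 mV.
(11.5589 − 0)/0.046875 = 246.5899; ⌊·⌋ gives code 246.
V_rec = 0 + 246·0.046875 = 11.53125 V.
Difference: 0.02765 V → 27.650 mV.

27.650 mV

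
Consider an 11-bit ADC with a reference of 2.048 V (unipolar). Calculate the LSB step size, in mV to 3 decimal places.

1.000 mV

Full-scale span = 2.048 V.
LSB = 2.048 / 2^11 = 2.048 / 2048 = 0.001 V = 1.000 mV.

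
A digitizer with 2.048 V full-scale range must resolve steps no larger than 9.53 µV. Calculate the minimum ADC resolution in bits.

Number of steps required ≥ 2.048 V / 9.53 µV = 214900.31.
Need 2^N ≥ 214900.31; 2^17 = 131072, 2^18 = 262144.
Minimum N = 18.

18 bits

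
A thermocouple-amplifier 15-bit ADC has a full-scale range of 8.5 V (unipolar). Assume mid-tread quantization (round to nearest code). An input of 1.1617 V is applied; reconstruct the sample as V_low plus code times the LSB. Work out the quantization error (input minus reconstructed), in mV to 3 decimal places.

One LSB is 8.5 V / 32768 = 259.40 µV.
(V_in − V_low)/LSB = (1.1617 − 0)/0.000259399 = 4478.4218 → code 4478 (round).
V_rec = 0 + 4478·0.000259399 = 1.1615906 V.
Difference: 0.000109424 V → 0.109 mV.

0.109 mV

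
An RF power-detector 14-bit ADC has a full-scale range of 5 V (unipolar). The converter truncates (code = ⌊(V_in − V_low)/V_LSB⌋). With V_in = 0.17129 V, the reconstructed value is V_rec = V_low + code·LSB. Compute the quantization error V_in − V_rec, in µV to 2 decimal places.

86.39 µV

LSB = 5/2^14 = 305.18 µV.
(0.17129 − 0)/0.000305176 = 561.2831; ⌊·⌋ gives code 561.
Reconstructed: 0.17120361 V.
V_in − V_rec = 8.63867e-05 V = 86.39 µV.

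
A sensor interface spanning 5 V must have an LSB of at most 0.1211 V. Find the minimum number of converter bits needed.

Number of steps required ≥ 5 V / 0.1211 V = 41.29.
Need 2^N ≥ 41.29; 2^5 = 32, 2^6 = 64.
Minimum N = 6.

6 bits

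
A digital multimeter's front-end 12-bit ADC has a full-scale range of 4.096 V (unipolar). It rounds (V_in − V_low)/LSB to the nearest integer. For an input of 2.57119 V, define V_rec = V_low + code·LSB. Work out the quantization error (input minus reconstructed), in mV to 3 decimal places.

Step size: 4.096 V ÷ 2^12 = 1.000 mV.
(V_in − V_low)/LSB = (2.57119 − 0)/0.001 = 2571.1900 → code 2571 (round).
Code 2571 maps back to 0 + 2571×0.001 V = 2.571 V.
V_in − V_rec = 0.00019 V = 0.190 mV.

0.190 mV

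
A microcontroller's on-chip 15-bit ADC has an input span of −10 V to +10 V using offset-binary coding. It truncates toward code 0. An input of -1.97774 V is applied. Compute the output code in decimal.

code 13143

LSB = 20 V / 32768 = 0.610 mV.
(V_in − V_low)/LSB = (-1.97774 − (−10)) / 0.000610352 = 13143.671.
So the output code is 13143.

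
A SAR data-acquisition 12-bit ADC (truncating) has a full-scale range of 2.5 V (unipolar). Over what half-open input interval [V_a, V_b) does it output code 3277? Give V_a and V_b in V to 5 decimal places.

[2.00012 V, 2.00073 V)

LSB = 2.5/2^12 = 0.610 mV.
V_a = V_low + 3277·LSB = 2.00012 V; V_b = V_low + 3278·LSB = 2.00073 V.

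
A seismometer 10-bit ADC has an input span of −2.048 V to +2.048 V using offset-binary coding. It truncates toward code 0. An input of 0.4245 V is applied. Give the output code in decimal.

With 1024 levels over 4.096 V, one step is 4.000 mV.
(0.4245 − (−2.048)) / 0.004 = 618.125 LSBs.
Floor → code 618.

code 618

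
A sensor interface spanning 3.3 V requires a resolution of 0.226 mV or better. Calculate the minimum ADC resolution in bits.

Number of steps required ≥ 3.3 V / 0.226 mV = 14601.77.
Need 2^N ≥ 14601.77; 2^13 = 8192, 2^14 = 16384.
Minimum N = 14.

14 bits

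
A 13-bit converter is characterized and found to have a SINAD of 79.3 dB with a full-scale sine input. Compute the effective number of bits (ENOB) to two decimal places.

ENOB = (SINAD − 1.76) / 6.02 = (79.3 − 1.76)/6.02 = 12.880.

12.88 bits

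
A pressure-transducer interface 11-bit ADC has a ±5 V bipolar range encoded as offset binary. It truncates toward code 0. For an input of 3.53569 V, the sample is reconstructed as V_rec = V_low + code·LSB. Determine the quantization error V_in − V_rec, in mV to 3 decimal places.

0.534 mV

Step size: 10 V ÷ 2^11 = 4.883 mV.
(V_in − V_low)/LSB = (3.53569 − (−5))/0.00488281 = 1748.1093 → code 1748 (floor).
V_rec = (−5) + 1748·0.00488281 = 3.5351562 V.
Error = 3.53569 − 3.5351562 = 0.00053375 V = 0.534 mV.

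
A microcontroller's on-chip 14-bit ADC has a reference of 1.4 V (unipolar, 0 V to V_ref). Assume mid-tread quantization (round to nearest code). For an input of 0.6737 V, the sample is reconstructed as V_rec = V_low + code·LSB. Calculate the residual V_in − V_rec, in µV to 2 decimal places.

18.36 µV

Step size: 1.4 V ÷ 2^14 = 85.45 µV.
Scaled input = 7884.2149 LSBs, so code = 7884.
Code 7884 maps back to 0 + 7884×8.54492e-05 V = 0.67368164 V.
V_in − V_rec = 1.83594e-05 V = 18.36 µV.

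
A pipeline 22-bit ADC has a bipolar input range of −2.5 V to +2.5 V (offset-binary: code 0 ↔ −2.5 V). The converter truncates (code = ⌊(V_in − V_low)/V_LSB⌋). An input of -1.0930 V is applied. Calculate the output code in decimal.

Full-scale span = 5 V; LSB = 5/2^22 = 1.19 µV.
(V_in − V_low)/LSB = (-1.0930 − (−2.5)) / 1.19209e-06 = 1180277.146.
⌊·⌋(1180277.146) = 1180277.

code 1180277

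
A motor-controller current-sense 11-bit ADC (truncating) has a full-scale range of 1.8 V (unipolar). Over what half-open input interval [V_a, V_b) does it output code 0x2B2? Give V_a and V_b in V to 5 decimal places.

[0.60645 V, 0.60732 V)

LSB = 1.8/2^11 = 0.879 mV.
Code 0x2B2 = 690 decimal.
V_a = V_low + 690·LSB = 0.606445 V; V_b = V_low + 691·LSB = 0.607324 V.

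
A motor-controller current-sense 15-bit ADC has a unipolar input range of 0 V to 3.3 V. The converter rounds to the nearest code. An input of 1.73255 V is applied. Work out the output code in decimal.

code 17204

Full-scale span = 3.3 V; LSB = 3.3/2^15 = 100.71 µV.
(1.73255 − 0) / 0.000100708 = 17203.696 LSBs.
round(17203.696) = 17204.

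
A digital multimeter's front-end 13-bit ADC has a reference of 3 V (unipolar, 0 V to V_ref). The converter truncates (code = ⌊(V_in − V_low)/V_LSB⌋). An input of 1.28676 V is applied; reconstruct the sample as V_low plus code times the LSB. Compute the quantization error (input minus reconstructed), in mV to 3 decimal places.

LSB = 3/2^13 = 366.21 µV.
(1.28676 − 0)/0.000366211 = 3513.7126; ⌊·⌋ gives code 3513.
Reconstructed: 1.286499 V.
Difference: 0.000260977 V → 0.261 mV.

0.261 mV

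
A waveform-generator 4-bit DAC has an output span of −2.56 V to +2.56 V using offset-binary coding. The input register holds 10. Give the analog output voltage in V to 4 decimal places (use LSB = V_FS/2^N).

LSB = 5.12 V / 2^4 = 320.000 mV.
V_out = (−2.56) + 10 × 0.32 V = 0.64 V.

0.6400 V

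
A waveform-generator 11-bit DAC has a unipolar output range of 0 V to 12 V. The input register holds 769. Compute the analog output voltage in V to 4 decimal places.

LSB = 12 V / 2^11 = 5.859 mV.
V_out = 0 + 769 × 0.00585938 V = 4.50586 V.

4.5059 V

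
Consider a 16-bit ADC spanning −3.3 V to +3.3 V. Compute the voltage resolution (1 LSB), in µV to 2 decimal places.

Full-scale span = 6.6 V.
LSB = 6.6 / 2^16 = 6.6 / 65536 = 0.000100708 V = 100.71 µV.

100.71 µV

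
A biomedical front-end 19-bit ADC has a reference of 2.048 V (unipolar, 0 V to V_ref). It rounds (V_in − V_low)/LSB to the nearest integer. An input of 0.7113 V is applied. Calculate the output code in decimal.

code 182093

LSB = 2.048 V / 524288 = 3.91 µV.
Input sits at 182092.800 steps above V_low.
So the output code is 182093.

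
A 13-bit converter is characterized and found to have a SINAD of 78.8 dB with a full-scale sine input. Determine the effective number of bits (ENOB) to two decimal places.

12.80 bits

ENOB = (SINAD − 1.76) / 6.02 = (78.8 − 1.76)/6.02 = 12.797.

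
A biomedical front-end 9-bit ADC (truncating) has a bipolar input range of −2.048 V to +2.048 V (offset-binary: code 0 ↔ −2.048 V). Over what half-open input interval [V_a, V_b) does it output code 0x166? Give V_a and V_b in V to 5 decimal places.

[0.81600 V, 0.82400 V)

LSB = 4.096/2^9 = 8.000 mV.
Code 0x166 = 358 decimal.
V_a = V_low + 358·LSB = 0.816 V; V_b = V_low + 359·LSB = 0.824 V.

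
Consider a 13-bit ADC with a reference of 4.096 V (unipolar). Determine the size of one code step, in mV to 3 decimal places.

Full-scale span = 4.096 V.
LSB = 4.096 / 2^13 = 4.096 / 8192 = 0.0005 V = 0.500 mV.

0.500 mV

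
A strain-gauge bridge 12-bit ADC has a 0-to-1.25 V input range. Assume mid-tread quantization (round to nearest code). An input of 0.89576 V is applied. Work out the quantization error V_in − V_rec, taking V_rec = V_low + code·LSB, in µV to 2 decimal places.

69.08 µV

LSB = 1.25/2^12 = 305.18 µV.
Scaled input = 2935.2264 LSBs, so code = 2935.
V_rec = 0 + 2935·0.000305176 = 0.89569092 V.
Error = 0.89576 − 0.89569092 = 6.9082e-05 V = 69.08 µV.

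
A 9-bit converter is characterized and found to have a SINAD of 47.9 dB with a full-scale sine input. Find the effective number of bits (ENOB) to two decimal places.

ENOB = (SINAD − 1.76) / 6.02 = (47.9 − 1.76)/6.02 = 7.664.

7.66 bits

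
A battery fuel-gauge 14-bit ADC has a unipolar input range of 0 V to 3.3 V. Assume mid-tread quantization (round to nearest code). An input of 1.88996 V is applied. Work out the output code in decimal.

LSB = 3.3 V / 16384 = 201.42 µV.
(1.88996 − 0) / 0.000201416 = 9383.365 LSBs.
So the output code is 9383.

code 9383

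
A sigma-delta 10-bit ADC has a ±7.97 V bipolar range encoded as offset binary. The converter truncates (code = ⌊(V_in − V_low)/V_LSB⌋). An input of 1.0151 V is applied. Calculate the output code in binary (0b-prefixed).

LSB = 15.94 V / 1024 = 15.566 mV.
Input sits at 577.211 steps above V_low.
⌊·⌋(577.211) = 577.
In binary (0b-prefixed): 0b1001000001.

code 0b1001000001 (decimal 577)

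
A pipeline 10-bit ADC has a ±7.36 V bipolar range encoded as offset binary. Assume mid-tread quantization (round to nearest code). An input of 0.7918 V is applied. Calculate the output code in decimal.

code 567

With 1024 levels over 14.72 V, one step is 14.375 mV.
Input sits at 567.082 steps above V_low.
Round → code 567.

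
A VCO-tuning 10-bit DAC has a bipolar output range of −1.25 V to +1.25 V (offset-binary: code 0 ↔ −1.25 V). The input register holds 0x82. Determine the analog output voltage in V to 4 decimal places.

LSB = 2.5 V / 2^10 = 2.441 mV.
Code 0x82 = 130 decimal.
V_out = (−1.25) + 130 × 0.00244141 V = -0.932617 V.

-0.9326 V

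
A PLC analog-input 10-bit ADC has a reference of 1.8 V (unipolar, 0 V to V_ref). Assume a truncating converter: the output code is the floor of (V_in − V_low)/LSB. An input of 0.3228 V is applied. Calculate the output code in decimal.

Full-scale span = 1.8 V; LSB = 1.8/2^10 = 1.758 mV.
(0.3228 − 0) / 0.00175781 = 183.637 LSBs.
⌊·⌋(183.637) = 183.

code 183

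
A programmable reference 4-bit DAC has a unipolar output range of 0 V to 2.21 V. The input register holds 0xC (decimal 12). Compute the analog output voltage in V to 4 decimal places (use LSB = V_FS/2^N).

LSB = 2.21 V / 2^4 = 138.125 mV.
Code 0xC = 12 decimal.
V_out = 0 + 12 × 0.138125 V = 1.6575 V.

1.6575 V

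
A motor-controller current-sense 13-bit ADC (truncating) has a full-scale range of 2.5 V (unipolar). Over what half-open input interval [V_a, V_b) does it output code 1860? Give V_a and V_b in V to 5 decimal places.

[0.56763 V, 0.56793 V)

LSB = 2.5/2^13 = 305.18 µV.
V_a = V_low + 1860·LSB = 0.567627 V; V_b = V_low + 1861·LSB = 0.567932 V.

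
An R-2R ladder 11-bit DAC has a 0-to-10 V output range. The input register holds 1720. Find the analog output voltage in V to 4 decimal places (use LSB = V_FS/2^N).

LSB = 10 V / 2^11 = 4.883 mV.
V_out = 0 + 1720 × 0.00488281 V = 8.39844 V.

8.3984 V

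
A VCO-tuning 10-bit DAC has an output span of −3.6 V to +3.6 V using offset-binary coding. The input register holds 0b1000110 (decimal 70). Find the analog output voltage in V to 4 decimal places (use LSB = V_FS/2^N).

-3.1078 V

LSB = 7.2 V / 2^10 = 7.031 mV.
Code 0b1000110 = 70 decimal.
V_out = (−3.6) + 70 × 0.00703125 V = -3.10781 V.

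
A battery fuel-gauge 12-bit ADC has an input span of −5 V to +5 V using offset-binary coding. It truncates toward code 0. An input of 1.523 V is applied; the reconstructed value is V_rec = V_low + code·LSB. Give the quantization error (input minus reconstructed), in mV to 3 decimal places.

LSB = 10/2^12 = 2.441 mV.
Scaled input = 2671.8208 LSBs, so code = 2671.
V_rec = (−5) + 2671·0.00244141 = 1.5209961 V.
Error = 1.523 − 1.5209961 = 0.00200391 V = 2.004 mV.

2.004 mV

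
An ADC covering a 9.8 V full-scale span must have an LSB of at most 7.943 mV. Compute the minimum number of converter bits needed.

11 bits

Number of steps required ≥ 9.8 V / 7.943 mV = 1233.79.
Need 2^N ≥ 1233.79; 2^10 = 1024, 2^11 = 2048.
Minimum N = 11.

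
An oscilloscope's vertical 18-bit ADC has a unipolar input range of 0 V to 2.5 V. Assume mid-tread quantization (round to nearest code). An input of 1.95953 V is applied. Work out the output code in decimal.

code 205472

Full-scale span = 2.5 V; LSB = 2.5/2^18 = 9.54 µV.
(V_in − V_low)/LSB = (1.95953 − 0) / 9.53674e-06 = 205471.613.
round(205471.613) = 205472.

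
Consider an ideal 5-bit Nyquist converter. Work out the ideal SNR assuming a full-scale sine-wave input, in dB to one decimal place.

31.9 dB

SNR ≈ 6.02·N + 1.76 dB = 6.02·5 + 1.76 = 31.86 dB.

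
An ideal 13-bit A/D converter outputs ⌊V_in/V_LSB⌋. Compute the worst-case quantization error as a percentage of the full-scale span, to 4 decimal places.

Truncating → worst-case error = 1 LSB = V_FS/2^13, so 100/8192 = 0.012207 % of full scale.

0.0122 %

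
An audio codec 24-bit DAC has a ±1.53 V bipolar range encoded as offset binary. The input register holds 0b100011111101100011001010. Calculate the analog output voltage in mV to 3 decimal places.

LSB = 3.06 V / 2^24 = 0.18 µV.
Code 0b100011111101100011001010 = 9427146 decimal.
V_out = (−1.53) + 9427146 × 1.8239e-07 V = 0.189419 V.
= 189.419 mV.

189.419 mV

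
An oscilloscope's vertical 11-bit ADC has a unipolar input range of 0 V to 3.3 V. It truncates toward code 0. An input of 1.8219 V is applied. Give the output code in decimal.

code 1130

With 2048 levels over 3.3 V, one step is 1.611 mV.
Input sits at 1130.682 steps above V_low.
So the output code is 1130.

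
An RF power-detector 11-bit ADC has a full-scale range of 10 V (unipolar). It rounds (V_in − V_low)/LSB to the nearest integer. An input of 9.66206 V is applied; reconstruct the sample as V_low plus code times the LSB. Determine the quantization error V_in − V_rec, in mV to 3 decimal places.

-1.026 mV

Step size: 10 V ÷ 2^11 = 4.883 mV.
(V_in − V_low)/LSB = (9.66206 − 0)/0.00488281 = 1978.7899 → code 1979 (round).
Reconstructed: 9.6630859 V.
Error = 9.66206 − 9.6630859 = -0.00102594 V = -1.026 mV.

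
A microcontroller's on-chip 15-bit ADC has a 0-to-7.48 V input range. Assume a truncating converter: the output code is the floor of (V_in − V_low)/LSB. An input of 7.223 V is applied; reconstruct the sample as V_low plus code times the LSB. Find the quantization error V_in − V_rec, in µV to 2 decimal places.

33.69 µV

LSB = 7.48/2^15 = 228.27 µV.
Scaled input = 31642.1476 LSBs, so code = 31642.
Reconstructed: 7.2229663 V.
Difference: 3.36914e-05 V → 33.69 µV.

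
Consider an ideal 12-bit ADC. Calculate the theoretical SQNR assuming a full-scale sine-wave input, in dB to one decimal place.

74.0 dB

SNR ≈ 6.02·N + 1.76 dB = 6.02·12 + 1.76 = 74.00 dB.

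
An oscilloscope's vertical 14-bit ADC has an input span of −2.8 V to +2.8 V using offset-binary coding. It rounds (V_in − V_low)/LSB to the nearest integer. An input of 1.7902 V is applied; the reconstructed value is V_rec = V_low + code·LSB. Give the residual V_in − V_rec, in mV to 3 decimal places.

-0.132 mV

Step size: 5.6 V ÷ 2^14 = 341.80 µV.
(1.7902 − (−2.8))/0.000341797 = 13429.6137; round gives code 13430.
V_rec = (−2.8) + 13430·0.000341797 = 1.790332 V.
Error = 1.7902 − 1.790332 = -0.000132031 V = -0.132 mV.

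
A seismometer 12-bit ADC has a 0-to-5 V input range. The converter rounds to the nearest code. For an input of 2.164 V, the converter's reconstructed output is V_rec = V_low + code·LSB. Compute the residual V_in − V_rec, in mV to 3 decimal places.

LSB = 5/2^12 = 1.221 mV.
(2.164 − 0)/0.0012207 = 1772.7488; round gives code 1773.
Reconstructed: 2.1643066 V.
Error = 2.164 − 2.1643066 = -0.000306641 V = -0.307 mV.

-0.307 mV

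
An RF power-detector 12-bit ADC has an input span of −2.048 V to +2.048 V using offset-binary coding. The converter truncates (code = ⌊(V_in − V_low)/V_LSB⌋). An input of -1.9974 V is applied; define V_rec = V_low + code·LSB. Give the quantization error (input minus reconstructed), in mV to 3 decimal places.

Step size: 4.096 V ÷ 2^12 = 1.000 mV.
Scaled input = 50.6000 LSBs, so code = 50.
Code 50 maps back to (−2.048) + 50×0.001 V = -1.998 V.
Difference: 0.0006 V → 0.600 mV.

0.600 mV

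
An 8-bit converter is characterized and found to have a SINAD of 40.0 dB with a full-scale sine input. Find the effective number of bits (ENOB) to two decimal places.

ENOB = (SINAD − 1.76) / 6.02 = (40.0 − 1.76)/6.02 = 6.352.

6.35 bits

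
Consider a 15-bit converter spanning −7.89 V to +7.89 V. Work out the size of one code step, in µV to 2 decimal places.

Full-scale span = 15.78 V.
LSB = 15.78 / 2^15 = 15.78 / 32768 = 0.000481567 V = 481.57 µV.

481.57 µV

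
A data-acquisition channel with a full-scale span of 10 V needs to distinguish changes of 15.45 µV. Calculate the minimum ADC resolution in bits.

20 bits

Number of steps required ≥ 10 V / 15.45 µV = 647249.19.
Need 2^N ≥ 647249.19; 2^19 = 524288, 2^20 = 1048576.
Minimum N = 20.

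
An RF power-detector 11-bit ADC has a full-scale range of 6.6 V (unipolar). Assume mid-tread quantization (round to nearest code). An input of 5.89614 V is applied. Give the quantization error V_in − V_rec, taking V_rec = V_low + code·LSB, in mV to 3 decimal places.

Step size: 6.6 V ÷ 2^11 = 3.223 mV.
(5.89614 − 0)/0.00322266 = 1829.5901; round gives code 1830.
Code 1830 maps back to 0 + 1830×0.00322266 V = 5.8974609 V.
Error = 5.89614 − 5.8974609 = -0.00132094 V = -1.321 mV.

-1.321 mV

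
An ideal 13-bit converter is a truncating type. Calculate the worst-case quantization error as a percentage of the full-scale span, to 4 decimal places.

Truncating → worst-case error = 1 LSB = V_FS/2^13, so 100/8192 = 0.012207 % of full scale.

0.0122 %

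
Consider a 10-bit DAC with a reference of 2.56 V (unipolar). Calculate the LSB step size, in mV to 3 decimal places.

Full-scale span = 2.56 V.
LSB = 2.56 / 2^10 = 2.56 / 1024 = 0.0025 V = 2.500 mV.

2.500 mV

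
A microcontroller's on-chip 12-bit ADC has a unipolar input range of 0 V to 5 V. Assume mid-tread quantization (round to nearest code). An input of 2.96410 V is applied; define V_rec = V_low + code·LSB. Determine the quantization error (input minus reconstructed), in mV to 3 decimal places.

0.233 mV

Step size: 5 V ÷ 2^12 = 1.221 mV.
(V_in − V_low)/LSB = (2.96410 − 0)/0.0012207 = 2428.1907 → code 2428 (round).
V_rec = 0 + 2428·0.0012207 = 2.9638672 V.
Error = 2.96410 − 2.9638672 = 0.000232813 V = 0.233 mV.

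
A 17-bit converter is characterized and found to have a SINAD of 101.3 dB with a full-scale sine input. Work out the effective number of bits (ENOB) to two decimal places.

16.53 bits

ENOB = (SINAD − 1.76) / 6.02 = (101.3 − 1.76)/6.02 = 16.535.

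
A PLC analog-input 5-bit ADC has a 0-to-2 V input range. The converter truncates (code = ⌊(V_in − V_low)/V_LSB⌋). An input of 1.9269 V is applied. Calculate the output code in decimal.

code 30

With 32 levels over 2 V, one step is 62.500 mV.
Input sits at 30.830 steps above V_low.
So the output code is 30.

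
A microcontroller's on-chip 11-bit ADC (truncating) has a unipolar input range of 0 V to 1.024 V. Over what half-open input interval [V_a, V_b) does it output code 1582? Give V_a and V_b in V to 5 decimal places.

LSB = 1.024/2^11 = 0.500 mV.
V_a = V_low + 1582·LSB = 0.791 V; V_b = V_low + 1583·LSB = 0.7915 V.

[0.79100 V, 0.79150 V)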